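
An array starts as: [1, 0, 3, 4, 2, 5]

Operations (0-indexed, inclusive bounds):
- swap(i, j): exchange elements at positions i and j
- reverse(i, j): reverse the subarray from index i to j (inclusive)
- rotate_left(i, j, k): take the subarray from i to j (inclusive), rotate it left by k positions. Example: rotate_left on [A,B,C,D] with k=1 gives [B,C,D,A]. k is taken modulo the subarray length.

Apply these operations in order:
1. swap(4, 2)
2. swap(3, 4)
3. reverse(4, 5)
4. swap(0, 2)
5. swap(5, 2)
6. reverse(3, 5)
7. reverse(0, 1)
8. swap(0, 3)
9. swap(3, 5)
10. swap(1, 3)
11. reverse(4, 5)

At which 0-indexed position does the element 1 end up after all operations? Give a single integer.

Answer: 0

Derivation:
After 1 (swap(4, 2)): [1, 0, 2, 4, 3, 5]
After 2 (swap(3, 4)): [1, 0, 2, 3, 4, 5]
After 3 (reverse(4, 5)): [1, 0, 2, 3, 5, 4]
After 4 (swap(0, 2)): [2, 0, 1, 3, 5, 4]
After 5 (swap(5, 2)): [2, 0, 4, 3, 5, 1]
After 6 (reverse(3, 5)): [2, 0, 4, 1, 5, 3]
After 7 (reverse(0, 1)): [0, 2, 4, 1, 5, 3]
After 8 (swap(0, 3)): [1, 2, 4, 0, 5, 3]
After 9 (swap(3, 5)): [1, 2, 4, 3, 5, 0]
After 10 (swap(1, 3)): [1, 3, 4, 2, 5, 0]
After 11 (reverse(4, 5)): [1, 3, 4, 2, 0, 5]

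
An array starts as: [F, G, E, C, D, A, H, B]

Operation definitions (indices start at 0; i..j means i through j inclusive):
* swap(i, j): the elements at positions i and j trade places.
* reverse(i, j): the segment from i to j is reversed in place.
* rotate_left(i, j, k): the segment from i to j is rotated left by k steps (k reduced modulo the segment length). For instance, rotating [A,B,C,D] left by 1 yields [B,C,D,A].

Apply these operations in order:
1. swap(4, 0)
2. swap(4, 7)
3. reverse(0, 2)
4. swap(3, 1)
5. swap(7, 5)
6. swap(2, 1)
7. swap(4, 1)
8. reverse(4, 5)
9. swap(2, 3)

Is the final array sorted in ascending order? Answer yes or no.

Answer: no

Derivation:
After 1 (swap(4, 0)): [D, G, E, C, F, A, H, B]
After 2 (swap(4, 7)): [D, G, E, C, B, A, H, F]
After 3 (reverse(0, 2)): [E, G, D, C, B, A, H, F]
After 4 (swap(3, 1)): [E, C, D, G, B, A, H, F]
After 5 (swap(7, 5)): [E, C, D, G, B, F, H, A]
After 6 (swap(2, 1)): [E, D, C, G, B, F, H, A]
After 7 (swap(4, 1)): [E, B, C, G, D, F, H, A]
After 8 (reverse(4, 5)): [E, B, C, G, F, D, H, A]
After 9 (swap(2, 3)): [E, B, G, C, F, D, H, A]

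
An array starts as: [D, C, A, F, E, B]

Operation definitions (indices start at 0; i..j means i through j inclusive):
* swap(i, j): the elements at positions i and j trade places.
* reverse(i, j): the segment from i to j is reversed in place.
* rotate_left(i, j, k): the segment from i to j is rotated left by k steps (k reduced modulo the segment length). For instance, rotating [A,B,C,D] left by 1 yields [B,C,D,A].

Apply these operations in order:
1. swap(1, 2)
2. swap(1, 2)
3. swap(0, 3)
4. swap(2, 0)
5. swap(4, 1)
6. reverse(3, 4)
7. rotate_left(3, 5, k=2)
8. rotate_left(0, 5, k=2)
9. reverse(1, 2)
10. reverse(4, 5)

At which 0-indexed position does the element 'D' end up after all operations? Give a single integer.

After 1 (swap(1, 2)): [D, A, C, F, E, B]
After 2 (swap(1, 2)): [D, C, A, F, E, B]
After 3 (swap(0, 3)): [F, C, A, D, E, B]
After 4 (swap(2, 0)): [A, C, F, D, E, B]
After 5 (swap(4, 1)): [A, E, F, D, C, B]
After 6 (reverse(3, 4)): [A, E, F, C, D, B]
After 7 (rotate_left(3, 5, k=2)): [A, E, F, B, C, D]
After 8 (rotate_left(0, 5, k=2)): [F, B, C, D, A, E]
After 9 (reverse(1, 2)): [F, C, B, D, A, E]
After 10 (reverse(4, 5)): [F, C, B, D, E, A]

Answer: 3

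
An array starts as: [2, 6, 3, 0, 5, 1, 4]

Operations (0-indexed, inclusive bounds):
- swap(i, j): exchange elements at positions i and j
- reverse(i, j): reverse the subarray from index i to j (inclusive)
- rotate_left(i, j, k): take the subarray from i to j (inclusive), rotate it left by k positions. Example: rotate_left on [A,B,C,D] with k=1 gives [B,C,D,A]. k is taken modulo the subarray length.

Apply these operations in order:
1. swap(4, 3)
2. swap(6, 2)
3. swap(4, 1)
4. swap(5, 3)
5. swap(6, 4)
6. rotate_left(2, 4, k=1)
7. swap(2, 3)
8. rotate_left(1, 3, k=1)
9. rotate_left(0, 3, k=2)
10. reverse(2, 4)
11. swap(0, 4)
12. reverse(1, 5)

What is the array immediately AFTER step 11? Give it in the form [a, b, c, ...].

Answer: [2, 0, 4, 3, 1, 5, 6]

Derivation:
After 1 (swap(4, 3)): [2, 6, 3, 5, 0, 1, 4]
After 2 (swap(6, 2)): [2, 6, 4, 5, 0, 1, 3]
After 3 (swap(4, 1)): [2, 0, 4, 5, 6, 1, 3]
After 4 (swap(5, 3)): [2, 0, 4, 1, 6, 5, 3]
After 5 (swap(6, 4)): [2, 0, 4, 1, 3, 5, 6]
After 6 (rotate_left(2, 4, k=1)): [2, 0, 1, 3, 4, 5, 6]
After 7 (swap(2, 3)): [2, 0, 3, 1, 4, 5, 6]
After 8 (rotate_left(1, 3, k=1)): [2, 3, 1, 0, 4, 5, 6]
After 9 (rotate_left(0, 3, k=2)): [1, 0, 2, 3, 4, 5, 6]
After 10 (reverse(2, 4)): [1, 0, 4, 3, 2, 5, 6]
After 11 (swap(0, 4)): [2, 0, 4, 3, 1, 5, 6]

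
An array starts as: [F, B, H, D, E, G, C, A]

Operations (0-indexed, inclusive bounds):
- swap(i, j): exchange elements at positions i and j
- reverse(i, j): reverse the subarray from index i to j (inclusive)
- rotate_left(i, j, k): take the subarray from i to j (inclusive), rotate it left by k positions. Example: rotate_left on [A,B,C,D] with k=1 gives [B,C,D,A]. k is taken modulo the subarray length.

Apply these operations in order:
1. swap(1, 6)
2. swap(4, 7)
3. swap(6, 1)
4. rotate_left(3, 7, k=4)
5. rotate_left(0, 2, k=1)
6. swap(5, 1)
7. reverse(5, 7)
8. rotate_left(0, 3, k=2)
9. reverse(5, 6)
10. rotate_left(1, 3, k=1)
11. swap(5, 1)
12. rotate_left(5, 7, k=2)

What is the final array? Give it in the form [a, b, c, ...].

Answer: [F, G, A, E, D, H, B, C]

Derivation:
After 1 (swap(1, 6)): [F, C, H, D, E, G, B, A]
After 2 (swap(4, 7)): [F, C, H, D, A, G, B, E]
After 3 (swap(6, 1)): [F, B, H, D, A, G, C, E]
After 4 (rotate_left(3, 7, k=4)): [F, B, H, E, D, A, G, C]
After 5 (rotate_left(0, 2, k=1)): [B, H, F, E, D, A, G, C]
After 6 (swap(5, 1)): [B, A, F, E, D, H, G, C]
After 7 (reverse(5, 7)): [B, A, F, E, D, C, G, H]
After 8 (rotate_left(0, 3, k=2)): [F, E, B, A, D, C, G, H]
After 9 (reverse(5, 6)): [F, E, B, A, D, G, C, H]
After 10 (rotate_left(1, 3, k=1)): [F, B, A, E, D, G, C, H]
After 11 (swap(5, 1)): [F, G, A, E, D, B, C, H]
After 12 (rotate_left(5, 7, k=2)): [F, G, A, E, D, H, B, C]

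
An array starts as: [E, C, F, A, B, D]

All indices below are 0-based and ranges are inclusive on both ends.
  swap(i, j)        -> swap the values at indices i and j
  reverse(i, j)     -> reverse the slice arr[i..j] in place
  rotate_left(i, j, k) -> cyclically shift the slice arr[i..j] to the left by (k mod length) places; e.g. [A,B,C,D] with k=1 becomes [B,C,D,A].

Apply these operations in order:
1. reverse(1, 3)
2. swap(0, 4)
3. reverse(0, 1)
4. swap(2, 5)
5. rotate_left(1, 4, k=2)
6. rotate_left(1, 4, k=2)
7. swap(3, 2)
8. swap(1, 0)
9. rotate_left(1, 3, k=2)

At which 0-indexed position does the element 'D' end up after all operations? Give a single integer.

Answer: 1

Derivation:
After 1 (reverse(1, 3)): [E, A, F, C, B, D]
After 2 (swap(0, 4)): [B, A, F, C, E, D]
After 3 (reverse(0, 1)): [A, B, F, C, E, D]
After 4 (swap(2, 5)): [A, B, D, C, E, F]
After 5 (rotate_left(1, 4, k=2)): [A, C, E, B, D, F]
After 6 (rotate_left(1, 4, k=2)): [A, B, D, C, E, F]
After 7 (swap(3, 2)): [A, B, C, D, E, F]
After 8 (swap(1, 0)): [B, A, C, D, E, F]
After 9 (rotate_left(1, 3, k=2)): [B, D, A, C, E, F]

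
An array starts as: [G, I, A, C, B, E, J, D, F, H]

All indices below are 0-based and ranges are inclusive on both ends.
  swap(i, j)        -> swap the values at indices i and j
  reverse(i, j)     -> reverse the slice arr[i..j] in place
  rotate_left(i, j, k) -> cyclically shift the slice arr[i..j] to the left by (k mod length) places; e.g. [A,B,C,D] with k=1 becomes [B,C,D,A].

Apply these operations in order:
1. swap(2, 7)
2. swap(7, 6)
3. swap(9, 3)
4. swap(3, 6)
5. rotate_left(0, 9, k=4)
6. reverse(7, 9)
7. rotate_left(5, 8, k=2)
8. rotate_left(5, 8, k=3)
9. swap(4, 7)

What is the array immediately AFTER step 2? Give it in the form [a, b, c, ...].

Answer: [G, I, D, C, B, E, A, J, F, H]

Derivation:
After 1 (swap(2, 7)): [G, I, D, C, B, E, J, A, F, H]
After 2 (swap(7, 6)): [G, I, D, C, B, E, A, J, F, H]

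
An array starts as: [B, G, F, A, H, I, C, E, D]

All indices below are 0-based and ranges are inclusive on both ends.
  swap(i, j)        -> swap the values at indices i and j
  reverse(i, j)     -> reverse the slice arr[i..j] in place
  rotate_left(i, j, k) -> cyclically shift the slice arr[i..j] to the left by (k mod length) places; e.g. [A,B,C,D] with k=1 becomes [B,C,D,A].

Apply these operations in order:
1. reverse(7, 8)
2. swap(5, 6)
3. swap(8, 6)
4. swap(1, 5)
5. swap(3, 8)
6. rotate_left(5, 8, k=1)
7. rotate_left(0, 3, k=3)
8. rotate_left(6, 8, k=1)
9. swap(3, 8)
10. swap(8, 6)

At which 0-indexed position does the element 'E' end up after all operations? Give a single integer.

Answer: 5

Derivation:
After 1 (reverse(7, 8)): [B, G, F, A, H, I, C, D, E]
After 2 (swap(5, 6)): [B, G, F, A, H, C, I, D, E]
After 3 (swap(8, 6)): [B, G, F, A, H, C, E, D, I]
After 4 (swap(1, 5)): [B, C, F, A, H, G, E, D, I]
After 5 (swap(3, 8)): [B, C, F, I, H, G, E, D, A]
After 6 (rotate_left(5, 8, k=1)): [B, C, F, I, H, E, D, A, G]
After 7 (rotate_left(0, 3, k=3)): [I, B, C, F, H, E, D, A, G]
After 8 (rotate_left(6, 8, k=1)): [I, B, C, F, H, E, A, G, D]
After 9 (swap(3, 8)): [I, B, C, D, H, E, A, G, F]
After 10 (swap(8, 6)): [I, B, C, D, H, E, F, G, A]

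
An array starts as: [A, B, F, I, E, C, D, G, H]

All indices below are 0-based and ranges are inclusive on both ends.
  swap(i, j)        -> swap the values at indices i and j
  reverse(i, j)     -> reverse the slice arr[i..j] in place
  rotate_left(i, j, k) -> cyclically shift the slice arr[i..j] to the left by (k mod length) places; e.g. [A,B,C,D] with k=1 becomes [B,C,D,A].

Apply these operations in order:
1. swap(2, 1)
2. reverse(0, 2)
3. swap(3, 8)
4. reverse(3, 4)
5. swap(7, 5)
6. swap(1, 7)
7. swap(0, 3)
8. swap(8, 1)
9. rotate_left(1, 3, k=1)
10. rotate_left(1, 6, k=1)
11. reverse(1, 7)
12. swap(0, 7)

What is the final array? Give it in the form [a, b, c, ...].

After 1 (swap(2, 1)): [A, F, B, I, E, C, D, G, H]
After 2 (reverse(0, 2)): [B, F, A, I, E, C, D, G, H]
After 3 (swap(3, 8)): [B, F, A, H, E, C, D, G, I]
After 4 (reverse(3, 4)): [B, F, A, E, H, C, D, G, I]
After 5 (swap(7, 5)): [B, F, A, E, H, G, D, C, I]
After 6 (swap(1, 7)): [B, C, A, E, H, G, D, F, I]
After 7 (swap(0, 3)): [E, C, A, B, H, G, D, F, I]
After 8 (swap(8, 1)): [E, I, A, B, H, G, D, F, C]
After 9 (rotate_left(1, 3, k=1)): [E, A, B, I, H, G, D, F, C]
After 10 (rotate_left(1, 6, k=1)): [E, B, I, H, G, D, A, F, C]
After 11 (reverse(1, 7)): [E, F, A, D, G, H, I, B, C]
After 12 (swap(0, 7)): [B, F, A, D, G, H, I, E, C]

Answer: [B, F, A, D, G, H, I, E, C]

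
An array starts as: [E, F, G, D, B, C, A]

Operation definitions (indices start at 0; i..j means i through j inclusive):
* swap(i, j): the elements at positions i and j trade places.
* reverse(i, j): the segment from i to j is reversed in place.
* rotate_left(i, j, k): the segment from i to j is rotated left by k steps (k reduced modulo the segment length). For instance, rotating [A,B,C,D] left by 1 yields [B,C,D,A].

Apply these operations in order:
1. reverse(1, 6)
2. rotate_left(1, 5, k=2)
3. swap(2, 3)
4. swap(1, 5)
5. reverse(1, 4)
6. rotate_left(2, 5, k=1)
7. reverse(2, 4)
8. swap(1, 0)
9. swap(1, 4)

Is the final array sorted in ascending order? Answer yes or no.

After 1 (reverse(1, 6)): [E, A, C, B, D, G, F]
After 2 (rotate_left(1, 5, k=2)): [E, B, D, G, A, C, F]
After 3 (swap(2, 3)): [E, B, G, D, A, C, F]
After 4 (swap(1, 5)): [E, C, G, D, A, B, F]
After 5 (reverse(1, 4)): [E, A, D, G, C, B, F]
After 6 (rotate_left(2, 5, k=1)): [E, A, G, C, B, D, F]
After 7 (reverse(2, 4)): [E, A, B, C, G, D, F]
After 8 (swap(1, 0)): [A, E, B, C, G, D, F]
After 9 (swap(1, 4)): [A, G, B, C, E, D, F]

Answer: no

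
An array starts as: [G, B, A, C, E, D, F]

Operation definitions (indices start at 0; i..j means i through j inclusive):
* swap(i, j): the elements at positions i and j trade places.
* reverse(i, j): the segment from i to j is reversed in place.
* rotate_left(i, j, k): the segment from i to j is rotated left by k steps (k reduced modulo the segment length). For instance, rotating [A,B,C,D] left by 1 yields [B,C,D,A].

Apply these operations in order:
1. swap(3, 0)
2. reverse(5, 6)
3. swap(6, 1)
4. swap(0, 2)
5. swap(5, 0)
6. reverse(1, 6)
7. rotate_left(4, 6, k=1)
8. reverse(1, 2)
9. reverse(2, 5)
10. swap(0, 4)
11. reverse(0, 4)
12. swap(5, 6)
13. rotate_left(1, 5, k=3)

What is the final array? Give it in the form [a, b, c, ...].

After 1 (swap(3, 0)): [C, B, A, G, E, D, F]
After 2 (reverse(5, 6)): [C, B, A, G, E, F, D]
After 3 (swap(6, 1)): [C, D, A, G, E, F, B]
After 4 (swap(0, 2)): [A, D, C, G, E, F, B]
After 5 (swap(5, 0)): [F, D, C, G, E, A, B]
After 6 (reverse(1, 6)): [F, B, A, E, G, C, D]
After 7 (rotate_left(4, 6, k=1)): [F, B, A, E, C, D, G]
After 8 (reverse(1, 2)): [F, A, B, E, C, D, G]
After 9 (reverse(2, 5)): [F, A, D, C, E, B, G]
After 10 (swap(0, 4)): [E, A, D, C, F, B, G]
After 11 (reverse(0, 4)): [F, C, D, A, E, B, G]
After 12 (swap(5, 6)): [F, C, D, A, E, G, B]
After 13 (rotate_left(1, 5, k=3)): [F, E, G, C, D, A, B]

Answer: [F, E, G, C, D, A, B]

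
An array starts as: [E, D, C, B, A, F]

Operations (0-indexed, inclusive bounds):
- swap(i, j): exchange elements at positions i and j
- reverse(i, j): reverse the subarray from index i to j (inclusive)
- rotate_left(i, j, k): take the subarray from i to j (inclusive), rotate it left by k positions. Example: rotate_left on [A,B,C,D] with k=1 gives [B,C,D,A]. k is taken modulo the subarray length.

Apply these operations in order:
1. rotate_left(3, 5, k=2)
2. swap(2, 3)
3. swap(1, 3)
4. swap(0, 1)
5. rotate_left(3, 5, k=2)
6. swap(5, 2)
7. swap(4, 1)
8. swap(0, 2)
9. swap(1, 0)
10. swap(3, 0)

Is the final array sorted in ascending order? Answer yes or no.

After 1 (rotate_left(3, 5, k=2)): [E, D, C, F, B, A]
After 2 (swap(2, 3)): [E, D, F, C, B, A]
After 3 (swap(1, 3)): [E, C, F, D, B, A]
After 4 (swap(0, 1)): [C, E, F, D, B, A]
After 5 (rotate_left(3, 5, k=2)): [C, E, F, A, D, B]
After 6 (swap(5, 2)): [C, E, B, A, D, F]
After 7 (swap(4, 1)): [C, D, B, A, E, F]
After 8 (swap(0, 2)): [B, D, C, A, E, F]
After 9 (swap(1, 0)): [D, B, C, A, E, F]
After 10 (swap(3, 0)): [A, B, C, D, E, F]

Answer: yes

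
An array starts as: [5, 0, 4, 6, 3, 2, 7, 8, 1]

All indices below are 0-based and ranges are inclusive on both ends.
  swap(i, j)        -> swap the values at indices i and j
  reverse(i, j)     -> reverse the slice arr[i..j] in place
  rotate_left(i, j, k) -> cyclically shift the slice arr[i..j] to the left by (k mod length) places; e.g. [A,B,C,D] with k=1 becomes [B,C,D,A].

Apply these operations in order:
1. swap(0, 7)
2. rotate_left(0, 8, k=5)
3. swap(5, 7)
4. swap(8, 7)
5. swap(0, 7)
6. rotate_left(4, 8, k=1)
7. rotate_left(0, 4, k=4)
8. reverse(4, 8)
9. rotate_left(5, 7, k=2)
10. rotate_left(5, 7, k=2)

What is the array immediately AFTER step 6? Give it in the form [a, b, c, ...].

Answer: [3, 7, 5, 1, 6, 4, 2, 0, 8]

Derivation:
After 1 (swap(0, 7)): [8, 0, 4, 6, 3, 2, 7, 5, 1]
After 2 (rotate_left(0, 8, k=5)): [2, 7, 5, 1, 8, 0, 4, 6, 3]
After 3 (swap(5, 7)): [2, 7, 5, 1, 8, 6, 4, 0, 3]
After 4 (swap(8, 7)): [2, 7, 5, 1, 8, 6, 4, 3, 0]
After 5 (swap(0, 7)): [3, 7, 5, 1, 8, 6, 4, 2, 0]
After 6 (rotate_left(4, 8, k=1)): [3, 7, 5, 1, 6, 4, 2, 0, 8]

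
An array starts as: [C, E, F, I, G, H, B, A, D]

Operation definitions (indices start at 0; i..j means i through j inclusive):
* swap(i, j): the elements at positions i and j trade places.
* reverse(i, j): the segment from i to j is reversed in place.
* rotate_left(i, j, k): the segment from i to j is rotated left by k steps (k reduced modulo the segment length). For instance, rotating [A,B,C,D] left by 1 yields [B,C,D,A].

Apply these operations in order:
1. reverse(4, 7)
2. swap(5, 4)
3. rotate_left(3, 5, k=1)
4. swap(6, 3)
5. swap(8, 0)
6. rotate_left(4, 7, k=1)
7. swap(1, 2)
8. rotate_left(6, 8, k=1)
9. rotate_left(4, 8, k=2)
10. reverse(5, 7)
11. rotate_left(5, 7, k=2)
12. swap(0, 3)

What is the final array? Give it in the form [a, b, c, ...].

Answer: [H, F, E, D, A, C, I, G, B]

Derivation:
After 1 (reverse(4, 7)): [C, E, F, I, A, B, H, G, D]
After 2 (swap(5, 4)): [C, E, F, I, B, A, H, G, D]
After 3 (rotate_left(3, 5, k=1)): [C, E, F, B, A, I, H, G, D]
After 4 (swap(6, 3)): [C, E, F, H, A, I, B, G, D]
After 5 (swap(8, 0)): [D, E, F, H, A, I, B, G, C]
After 6 (rotate_left(4, 7, k=1)): [D, E, F, H, I, B, G, A, C]
After 7 (swap(1, 2)): [D, F, E, H, I, B, G, A, C]
After 8 (rotate_left(6, 8, k=1)): [D, F, E, H, I, B, A, C, G]
After 9 (rotate_left(4, 8, k=2)): [D, F, E, H, A, C, G, I, B]
After 10 (reverse(5, 7)): [D, F, E, H, A, I, G, C, B]
After 11 (rotate_left(5, 7, k=2)): [D, F, E, H, A, C, I, G, B]
After 12 (swap(0, 3)): [H, F, E, D, A, C, I, G, B]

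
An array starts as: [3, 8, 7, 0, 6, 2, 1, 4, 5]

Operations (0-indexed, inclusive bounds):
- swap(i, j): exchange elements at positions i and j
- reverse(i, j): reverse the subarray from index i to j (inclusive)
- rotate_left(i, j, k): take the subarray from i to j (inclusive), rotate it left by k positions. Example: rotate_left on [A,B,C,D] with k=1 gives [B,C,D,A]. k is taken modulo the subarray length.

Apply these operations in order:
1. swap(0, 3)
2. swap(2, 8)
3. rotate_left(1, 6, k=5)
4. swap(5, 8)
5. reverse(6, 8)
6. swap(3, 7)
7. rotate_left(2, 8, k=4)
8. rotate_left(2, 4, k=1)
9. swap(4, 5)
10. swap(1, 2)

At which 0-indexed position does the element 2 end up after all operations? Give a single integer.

Answer: 3

Derivation:
After 1 (swap(0, 3)): [0, 8, 7, 3, 6, 2, 1, 4, 5]
After 2 (swap(2, 8)): [0, 8, 5, 3, 6, 2, 1, 4, 7]
After 3 (rotate_left(1, 6, k=5)): [0, 1, 8, 5, 3, 6, 2, 4, 7]
After 4 (swap(5, 8)): [0, 1, 8, 5, 3, 7, 2, 4, 6]
After 5 (reverse(6, 8)): [0, 1, 8, 5, 3, 7, 6, 4, 2]
After 6 (swap(3, 7)): [0, 1, 8, 4, 3, 7, 6, 5, 2]
After 7 (rotate_left(2, 8, k=4)): [0, 1, 6, 5, 2, 8, 4, 3, 7]
After 8 (rotate_left(2, 4, k=1)): [0, 1, 5, 2, 6, 8, 4, 3, 7]
After 9 (swap(4, 5)): [0, 1, 5, 2, 8, 6, 4, 3, 7]
After 10 (swap(1, 2)): [0, 5, 1, 2, 8, 6, 4, 3, 7]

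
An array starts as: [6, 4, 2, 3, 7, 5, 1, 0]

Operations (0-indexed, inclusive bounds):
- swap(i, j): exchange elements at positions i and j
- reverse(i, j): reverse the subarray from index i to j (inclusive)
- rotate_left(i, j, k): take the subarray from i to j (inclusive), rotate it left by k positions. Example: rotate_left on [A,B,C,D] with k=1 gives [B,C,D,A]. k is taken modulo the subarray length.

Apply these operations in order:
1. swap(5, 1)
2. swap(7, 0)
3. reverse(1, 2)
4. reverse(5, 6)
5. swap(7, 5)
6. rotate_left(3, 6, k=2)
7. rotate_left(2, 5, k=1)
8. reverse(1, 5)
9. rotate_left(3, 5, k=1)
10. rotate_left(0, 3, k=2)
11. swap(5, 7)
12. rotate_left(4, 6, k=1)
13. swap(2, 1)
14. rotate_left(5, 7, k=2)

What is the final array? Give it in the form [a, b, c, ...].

Answer: [3, 0, 6, 5, 1, 4, 7, 2]

Derivation:
After 1 (swap(5, 1)): [6, 5, 2, 3, 7, 4, 1, 0]
After 2 (swap(7, 0)): [0, 5, 2, 3, 7, 4, 1, 6]
After 3 (reverse(1, 2)): [0, 2, 5, 3, 7, 4, 1, 6]
After 4 (reverse(5, 6)): [0, 2, 5, 3, 7, 1, 4, 6]
After 5 (swap(7, 5)): [0, 2, 5, 3, 7, 6, 4, 1]
After 6 (rotate_left(3, 6, k=2)): [0, 2, 5, 6, 4, 3, 7, 1]
After 7 (rotate_left(2, 5, k=1)): [0, 2, 6, 4, 3, 5, 7, 1]
After 8 (reverse(1, 5)): [0, 5, 3, 4, 6, 2, 7, 1]
After 9 (rotate_left(3, 5, k=1)): [0, 5, 3, 6, 2, 4, 7, 1]
After 10 (rotate_left(0, 3, k=2)): [3, 6, 0, 5, 2, 4, 7, 1]
After 11 (swap(5, 7)): [3, 6, 0, 5, 2, 1, 7, 4]
After 12 (rotate_left(4, 6, k=1)): [3, 6, 0, 5, 1, 7, 2, 4]
After 13 (swap(2, 1)): [3, 0, 6, 5, 1, 7, 2, 4]
After 14 (rotate_left(5, 7, k=2)): [3, 0, 6, 5, 1, 4, 7, 2]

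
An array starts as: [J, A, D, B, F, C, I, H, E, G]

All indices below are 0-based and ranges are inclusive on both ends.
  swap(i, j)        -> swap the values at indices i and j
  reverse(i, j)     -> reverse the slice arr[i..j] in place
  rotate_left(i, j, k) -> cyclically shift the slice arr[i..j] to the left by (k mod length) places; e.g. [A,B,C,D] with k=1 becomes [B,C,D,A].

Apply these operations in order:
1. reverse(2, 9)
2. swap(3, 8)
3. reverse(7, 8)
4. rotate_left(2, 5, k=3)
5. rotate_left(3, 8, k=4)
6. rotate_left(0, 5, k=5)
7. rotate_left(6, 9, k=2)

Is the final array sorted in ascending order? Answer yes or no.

After 1 (reverse(2, 9)): [J, A, G, E, H, I, C, F, B, D]
After 2 (swap(3, 8)): [J, A, G, B, H, I, C, F, E, D]
After 3 (reverse(7, 8)): [J, A, G, B, H, I, C, E, F, D]
After 4 (rotate_left(2, 5, k=3)): [J, A, I, G, B, H, C, E, F, D]
After 5 (rotate_left(3, 8, k=4)): [J, A, I, E, F, G, B, H, C, D]
After 6 (rotate_left(0, 5, k=5)): [G, J, A, I, E, F, B, H, C, D]
After 7 (rotate_left(6, 9, k=2)): [G, J, A, I, E, F, C, D, B, H]

Answer: no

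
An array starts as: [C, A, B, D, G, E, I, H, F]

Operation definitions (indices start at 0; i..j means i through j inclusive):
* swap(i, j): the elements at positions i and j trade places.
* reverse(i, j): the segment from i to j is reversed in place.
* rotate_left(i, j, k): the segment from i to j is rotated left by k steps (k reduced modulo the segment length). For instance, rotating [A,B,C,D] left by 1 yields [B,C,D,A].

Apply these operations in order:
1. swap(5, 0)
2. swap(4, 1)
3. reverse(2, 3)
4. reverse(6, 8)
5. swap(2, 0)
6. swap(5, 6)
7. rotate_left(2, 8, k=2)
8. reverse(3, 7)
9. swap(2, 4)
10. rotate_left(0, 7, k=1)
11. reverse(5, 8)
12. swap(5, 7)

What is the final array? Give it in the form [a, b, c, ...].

After 1 (swap(5, 0)): [E, A, B, D, G, C, I, H, F]
After 2 (swap(4, 1)): [E, G, B, D, A, C, I, H, F]
After 3 (reverse(2, 3)): [E, G, D, B, A, C, I, H, F]
After 4 (reverse(6, 8)): [E, G, D, B, A, C, F, H, I]
After 5 (swap(2, 0)): [D, G, E, B, A, C, F, H, I]
After 6 (swap(5, 6)): [D, G, E, B, A, F, C, H, I]
After 7 (rotate_left(2, 8, k=2)): [D, G, A, F, C, H, I, E, B]
After 8 (reverse(3, 7)): [D, G, A, E, I, H, C, F, B]
After 9 (swap(2, 4)): [D, G, I, E, A, H, C, F, B]
After 10 (rotate_left(0, 7, k=1)): [G, I, E, A, H, C, F, D, B]
After 11 (reverse(5, 8)): [G, I, E, A, H, B, D, F, C]
After 12 (swap(5, 7)): [G, I, E, A, H, F, D, B, C]

Answer: [G, I, E, A, H, F, D, B, C]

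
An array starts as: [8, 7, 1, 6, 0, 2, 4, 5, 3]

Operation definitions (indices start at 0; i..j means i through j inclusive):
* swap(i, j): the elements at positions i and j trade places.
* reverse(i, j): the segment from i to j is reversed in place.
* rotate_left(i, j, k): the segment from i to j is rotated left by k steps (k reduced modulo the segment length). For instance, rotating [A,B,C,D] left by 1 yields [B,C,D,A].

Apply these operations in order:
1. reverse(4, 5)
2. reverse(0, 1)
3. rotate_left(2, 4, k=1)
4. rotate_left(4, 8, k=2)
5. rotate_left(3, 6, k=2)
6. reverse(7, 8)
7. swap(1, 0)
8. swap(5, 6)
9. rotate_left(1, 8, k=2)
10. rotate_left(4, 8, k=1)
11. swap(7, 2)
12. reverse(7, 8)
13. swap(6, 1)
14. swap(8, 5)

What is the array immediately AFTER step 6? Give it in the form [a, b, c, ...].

Answer: [7, 8, 6, 5, 3, 2, 4, 0, 1]

Derivation:
After 1 (reverse(4, 5)): [8, 7, 1, 6, 2, 0, 4, 5, 3]
After 2 (reverse(0, 1)): [7, 8, 1, 6, 2, 0, 4, 5, 3]
After 3 (rotate_left(2, 4, k=1)): [7, 8, 6, 2, 1, 0, 4, 5, 3]
After 4 (rotate_left(4, 8, k=2)): [7, 8, 6, 2, 4, 5, 3, 1, 0]
After 5 (rotate_left(3, 6, k=2)): [7, 8, 6, 5, 3, 2, 4, 1, 0]
After 6 (reverse(7, 8)): [7, 8, 6, 5, 3, 2, 4, 0, 1]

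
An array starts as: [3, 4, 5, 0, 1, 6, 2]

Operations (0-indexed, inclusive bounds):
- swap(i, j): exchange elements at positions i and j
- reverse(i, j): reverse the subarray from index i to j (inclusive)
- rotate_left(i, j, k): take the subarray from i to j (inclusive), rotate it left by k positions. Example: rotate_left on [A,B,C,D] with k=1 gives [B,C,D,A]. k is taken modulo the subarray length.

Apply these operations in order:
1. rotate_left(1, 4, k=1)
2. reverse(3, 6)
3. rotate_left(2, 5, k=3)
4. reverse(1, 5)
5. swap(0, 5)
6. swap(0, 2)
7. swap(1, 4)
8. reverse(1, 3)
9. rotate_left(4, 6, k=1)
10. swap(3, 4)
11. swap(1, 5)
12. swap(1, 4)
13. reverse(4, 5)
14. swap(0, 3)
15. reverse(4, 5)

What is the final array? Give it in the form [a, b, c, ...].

After 1 (rotate_left(1, 4, k=1)): [3, 5, 0, 1, 4, 6, 2]
After 2 (reverse(3, 6)): [3, 5, 0, 2, 6, 4, 1]
After 3 (rotate_left(2, 5, k=3)): [3, 5, 4, 0, 2, 6, 1]
After 4 (reverse(1, 5)): [3, 6, 2, 0, 4, 5, 1]
After 5 (swap(0, 5)): [5, 6, 2, 0, 4, 3, 1]
After 6 (swap(0, 2)): [2, 6, 5, 0, 4, 3, 1]
After 7 (swap(1, 4)): [2, 4, 5, 0, 6, 3, 1]
After 8 (reverse(1, 3)): [2, 0, 5, 4, 6, 3, 1]
After 9 (rotate_left(4, 6, k=1)): [2, 0, 5, 4, 3, 1, 6]
After 10 (swap(3, 4)): [2, 0, 5, 3, 4, 1, 6]
After 11 (swap(1, 5)): [2, 1, 5, 3, 4, 0, 6]
After 12 (swap(1, 4)): [2, 4, 5, 3, 1, 0, 6]
After 13 (reverse(4, 5)): [2, 4, 5, 3, 0, 1, 6]
After 14 (swap(0, 3)): [3, 4, 5, 2, 0, 1, 6]
After 15 (reverse(4, 5)): [3, 4, 5, 2, 1, 0, 6]

Answer: [3, 4, 5, 2, 1, 0, 6]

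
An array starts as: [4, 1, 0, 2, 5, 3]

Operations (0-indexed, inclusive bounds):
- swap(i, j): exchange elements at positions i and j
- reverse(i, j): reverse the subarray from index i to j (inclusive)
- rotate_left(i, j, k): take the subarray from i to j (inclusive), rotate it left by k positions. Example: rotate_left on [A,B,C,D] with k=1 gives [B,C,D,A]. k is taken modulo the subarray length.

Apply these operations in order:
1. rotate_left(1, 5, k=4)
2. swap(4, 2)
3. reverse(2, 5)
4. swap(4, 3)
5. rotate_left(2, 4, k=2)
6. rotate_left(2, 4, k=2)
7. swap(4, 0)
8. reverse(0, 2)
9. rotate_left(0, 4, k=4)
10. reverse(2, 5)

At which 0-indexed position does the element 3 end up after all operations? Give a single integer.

Answer: 5

Derivation:
After 1 (rotate_left(1, 5, k=4)): [4, 3, 1, 0, 2, 5]
After 2 (swap(4, 2)): [4, 3, 2, 0, 1, 5]
After 3 (reverse(2, 5)): [4, 3, 5, 1, 0, 2]
After 4 (swap(4, 3)): [4, 3, 5, 0, 1, 2]
After 5 (rotate_left(2, 4, k=2)): [4, 3, 1, 5, 0, 2]
After 6 (rotate_left(2, 4, k=2)): [4, 3, 0, 1, 5, 2]
After 7 (swap(4, 0)): [5, 3, 0, 1, 4, 2]
After 8 (reverse(0, 2)): [0, 3, 5, 1, 4, 2]
After 9 (rotate_left(0, 4, k=4)): [4, 0, 3, 5, 1, 2]
After 10 (reverse(2, 5)): [4, 0, 2, 1, 5, 3]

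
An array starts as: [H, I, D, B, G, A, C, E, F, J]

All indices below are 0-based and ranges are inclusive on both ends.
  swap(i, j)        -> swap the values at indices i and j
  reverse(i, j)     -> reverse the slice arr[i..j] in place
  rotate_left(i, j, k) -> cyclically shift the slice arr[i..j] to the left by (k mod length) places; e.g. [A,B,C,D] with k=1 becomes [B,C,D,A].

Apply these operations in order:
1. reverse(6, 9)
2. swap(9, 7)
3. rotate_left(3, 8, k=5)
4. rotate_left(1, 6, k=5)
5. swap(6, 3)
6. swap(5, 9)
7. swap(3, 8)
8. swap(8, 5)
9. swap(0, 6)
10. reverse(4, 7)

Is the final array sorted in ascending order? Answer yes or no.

Answer: no

Derivation:
After 1 (reverse(6, 9)): [H, I, D, B, G, A, J, F, E, C]
After 2 (swap(9, 7)): [H, I, D, B, G, A, J, C, E, F]
After 3 (rotate_left(3, 8, k=5)): [H, I, D, E, B, G, A, J, C, F]
After 4 (rotate_left(1, 6, k=5)): [H, A, I, D, E, B, G, J, C, F]
After 5 (swap(6, 3)): [H, A, I, G, E, B, D, J, C, F]
After 6 (swap(5, 9)): [H, A, I, G, E, F, D, J, C, B]
After 7 (swap(3, 8)): [H, A, I, C, E, F, D, J, G, B]
After 8 (swap(8, 5)): [H, A, I, C, E, G, D, J, F, B]
After 9 (swap(0, 6)): [D, A, I, C, E, G, H, J, F, B]
After 10 (reverse(4, 7)): [D, A, I, C, J, H, G, E, F, B]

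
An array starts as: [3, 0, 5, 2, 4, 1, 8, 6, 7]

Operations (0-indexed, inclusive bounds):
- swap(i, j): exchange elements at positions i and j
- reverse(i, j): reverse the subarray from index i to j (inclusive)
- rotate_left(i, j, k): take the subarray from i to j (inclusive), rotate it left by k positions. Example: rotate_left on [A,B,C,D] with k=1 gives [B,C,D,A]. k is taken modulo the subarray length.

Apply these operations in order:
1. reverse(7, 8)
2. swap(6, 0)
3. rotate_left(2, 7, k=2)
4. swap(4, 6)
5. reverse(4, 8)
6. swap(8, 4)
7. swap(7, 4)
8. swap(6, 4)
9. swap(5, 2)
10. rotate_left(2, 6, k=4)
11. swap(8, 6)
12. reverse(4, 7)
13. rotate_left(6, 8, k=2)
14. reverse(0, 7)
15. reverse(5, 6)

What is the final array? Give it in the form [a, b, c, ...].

After 1 (reverse(7, 8)): [3, 0, 5, 2, 4, 1, 8, 7, 6]
After 2 (swap(6, 0)): [8, 0, 5, 2, 4, 1, 3, 7, 6]
After 3 (rotate_left(2, 7, k=2)): [8, 0, 4, 1, 3, 7, 5, 2, 6]
After 4 (swap(4, 6)): [8, 0, 4, 1, 5, 7, 3, 2, 6]
After 5 (reverse(4, 8)): [8, 0, 4, 1, 6, 2, 3, 7, 5]
After 6 (swap(8, 4)): [8, 0, 4, 1, 5, 2, 3, 7, 6]
After 7 (swap(7, 4)): [8, 0, 4, 1, 7, 2, 3, 5, 6]
After 8 (swap(6, 4)): [8, 0, 4, 1, 3, 2, 7, 5, 6]
After 9 (swap(5, 2)): [8, 0, 2, 1, 3, 4, 7, 5, 6]
After 10 (rotate_left(2, 6, k=4)): [8, 0, 7, 2, 1, 3, 4, 5, 6]
After 11 (swap(8, 6)): [8, 0, 7, 2, 1, 3, 6, 5, 4]
After 12 (reverse(4, 7)): [8, 0, 7, 2, 5, 6, 3, 1, 4]
After 13 (rotate_left(6, 8, k=2)): [8, 0, 7, 2, 5, 6, 4, 3, 1]
After 14 (reverse(0, 7)): [3, 4, 6, 5, 2, 7, 0, 8, 1]
After 15 (reverse(5, 6)): [3, 4, 6, 5, 2, 0, 7, 8, 1]

Answer: [3, 4, 6, 5, 2, 0, 7, 8, 1]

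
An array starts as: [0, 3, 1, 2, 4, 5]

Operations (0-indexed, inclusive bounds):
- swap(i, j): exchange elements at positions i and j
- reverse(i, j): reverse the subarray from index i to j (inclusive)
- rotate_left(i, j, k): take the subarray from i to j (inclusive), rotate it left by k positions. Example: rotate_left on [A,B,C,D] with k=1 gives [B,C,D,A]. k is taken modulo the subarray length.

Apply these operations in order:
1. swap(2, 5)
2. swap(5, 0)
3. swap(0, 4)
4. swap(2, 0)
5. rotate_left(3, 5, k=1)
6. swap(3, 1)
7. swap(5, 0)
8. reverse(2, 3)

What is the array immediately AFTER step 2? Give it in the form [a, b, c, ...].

Answer: [1, 3, 5, 2, 4, 0]

Derivation:
After 1 (swap(2, 5)): [0, 3, 5, 2, 4, 1]
After 2 (swap(5, 0)): [1, 3, 5, 2, 4, 0]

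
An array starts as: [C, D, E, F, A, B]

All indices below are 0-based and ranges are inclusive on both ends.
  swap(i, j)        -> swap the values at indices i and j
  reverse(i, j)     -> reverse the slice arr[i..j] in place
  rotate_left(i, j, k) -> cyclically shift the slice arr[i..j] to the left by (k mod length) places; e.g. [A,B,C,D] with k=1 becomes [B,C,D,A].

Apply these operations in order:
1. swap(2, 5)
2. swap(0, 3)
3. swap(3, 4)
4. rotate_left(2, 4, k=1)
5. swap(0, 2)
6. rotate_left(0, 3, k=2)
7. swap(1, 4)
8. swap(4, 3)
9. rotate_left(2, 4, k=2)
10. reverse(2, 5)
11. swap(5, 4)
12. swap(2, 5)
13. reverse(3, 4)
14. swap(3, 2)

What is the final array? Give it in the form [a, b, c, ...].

After 1 (swap(2, 5)): [C, D, B, F, A, E]
After 2 (swap(0, 3)): [F, D, B, C, A, E]
After 3 (swap(3, 4)): [F, D, B, A, C, E]
After 4 (rotate_left(2, 4, k=1)): [F, D, A, C, B, E]
After 5 (swap(0, 2)): [A, D, F, C, B, E]
After 6 (rotate_left(0, 3, k=2)): [F, C, A, D, B, E]
After 7 (swap(1, 4)): [F, B, A, D, C, E]
After 8 (swap(4, 3)): [F, B, A, C, D, E]
After 9 (rotate_left(2, 4, k=2)): [F, B, D, A, C, E]
After 10 (reverse(2, 5)): [F, B, E, C, A, D]
After 11 (swap(5, 4)): [F, B, E, C, D, A]
After 12 (swap(2, 5)): [F, B, A, C, D, E]
After 13 (reverse(3, 4)): [F, B, A, D, C, E]
After 14 (swap(3, 2)): [F, B, D, A, C, E]

Answer: [F, B, D, A, C, E]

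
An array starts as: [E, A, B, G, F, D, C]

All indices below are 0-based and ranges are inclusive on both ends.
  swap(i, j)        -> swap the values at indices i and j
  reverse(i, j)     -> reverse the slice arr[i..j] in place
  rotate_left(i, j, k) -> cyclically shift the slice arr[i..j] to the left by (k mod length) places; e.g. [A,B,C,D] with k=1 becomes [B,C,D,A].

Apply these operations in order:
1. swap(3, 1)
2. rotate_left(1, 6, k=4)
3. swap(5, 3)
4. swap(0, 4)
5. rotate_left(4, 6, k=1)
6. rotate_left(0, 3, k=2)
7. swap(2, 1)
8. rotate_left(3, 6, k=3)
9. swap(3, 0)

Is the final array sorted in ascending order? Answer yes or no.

After 1 (swap(3, 1)): [E, G, B, A, F, D, C]
After 2 (rotate_left(1, 6, k=4)): [E, D, C, G, B, A, F]
After 3 (swap(5, 3)): [E, D, C, A, B, G, F]
After 4 (swap(0, 4)): [B, D, C, A, E, G, F]
After 5 (rotate_left(4, 6, k=1)): [B, D, C, A, G, F, E]
After 6 (rotate_left(0, 3, k=2)): [C, A, B, D, G, F, E]
After 7 (swap(2, 1)): [C, B, A, D, G, F, E]
After 8 (rotate_left(3, 6, k=3)): [C, B, A, E, D, G, F]
After 9 (swap(3, 0)): [E, B, A, C, D, G, F]

Answer: no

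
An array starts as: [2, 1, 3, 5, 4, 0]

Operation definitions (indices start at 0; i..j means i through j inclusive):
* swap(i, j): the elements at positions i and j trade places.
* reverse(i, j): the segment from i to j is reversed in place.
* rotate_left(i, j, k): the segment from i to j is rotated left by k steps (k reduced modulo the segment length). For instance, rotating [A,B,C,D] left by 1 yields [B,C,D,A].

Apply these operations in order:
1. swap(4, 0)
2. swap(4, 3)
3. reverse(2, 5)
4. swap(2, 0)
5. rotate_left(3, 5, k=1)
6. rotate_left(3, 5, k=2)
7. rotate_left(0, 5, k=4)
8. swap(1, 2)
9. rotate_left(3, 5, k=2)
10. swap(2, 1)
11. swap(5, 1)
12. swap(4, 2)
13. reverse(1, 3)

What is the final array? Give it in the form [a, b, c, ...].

Answer: [2, 5, 1, 4, 0, 3]

Derivation:
After 1 (swap(4, 0)): [4, 1, 3, 5, 2, 0]
After 2 (swap(4, 3)): [4, 1, 3, 2, 5, 0]
After 3 (reverse(2, 5)): [4, 1, 0, 5, 2, 3]
After 4 (swap(2, 0)): [0, 1, 4, 5, 2, 3]
After 5 (rotate_left(3, 5, k=1)): [0, 1, 4, 2, 3, 5]
After 6 (rotate_left(3, 5, k=2)): [0, 1, 4, 5, 2, 3]
After 7 (rotate_left(0, 5, k=4)): [2, 3, 0, 1, 4, 5]
After 8 (swap(1, 2)): [2, 0, 3, 1, 4, 5]
After 9 (rotate_left(3, 5, k=2)): [2, 0, 3, 5, 1, 4]
After 10 (swap(2, 1)): [2, 3, 0, 5, 1, 4]
After 11 (swap(5, 1)): [2, 4, 0, 5, 1, 3]
After 12 (swap(4, 2)): [2, 4, 1, 5, 0, 3]
After 13 (reverse(1, 3)): [2, 5, 1, 4, 0, 3]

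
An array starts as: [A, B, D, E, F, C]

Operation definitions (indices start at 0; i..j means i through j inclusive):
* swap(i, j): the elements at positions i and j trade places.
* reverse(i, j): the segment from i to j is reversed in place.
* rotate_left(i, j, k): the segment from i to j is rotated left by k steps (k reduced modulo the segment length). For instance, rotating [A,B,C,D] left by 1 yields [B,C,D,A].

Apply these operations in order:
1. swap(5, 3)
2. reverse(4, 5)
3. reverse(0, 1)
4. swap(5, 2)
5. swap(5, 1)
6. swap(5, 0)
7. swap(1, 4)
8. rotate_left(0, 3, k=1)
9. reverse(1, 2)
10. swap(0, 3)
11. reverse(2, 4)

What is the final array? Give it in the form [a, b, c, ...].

After 1 (swap(5, 3)): [A, B, D, C, F, E]
After 2 (reverse(4, 5)): [A, B, D, C, E, F]
After 3 (reverse(0, 1)): [B, A, D, C, E, F]
After 4 (swap(5, 2)): [B, A, F, C, E, D]
After 5 (swap(5, 1)): [B, D, F, C, E, A]
After 6 (swap(5, 0)): [A, D, F, C, E, B]
After 7 (swap(1, 4)): [A, E, F, C, D, B]
After 8 (rotate_left(0, 3, k=1)): [E, F, C, A, D, B]
After 9 (reverse(1, 2)): [E, C, F, A, D, B]
After 10 (swap(0, 3)): [A, C, F, E, D, B]
After 11 (reverse(2, 4)): [A, C, D, E, F, B]

Answer: [A, C, D, E, F, B]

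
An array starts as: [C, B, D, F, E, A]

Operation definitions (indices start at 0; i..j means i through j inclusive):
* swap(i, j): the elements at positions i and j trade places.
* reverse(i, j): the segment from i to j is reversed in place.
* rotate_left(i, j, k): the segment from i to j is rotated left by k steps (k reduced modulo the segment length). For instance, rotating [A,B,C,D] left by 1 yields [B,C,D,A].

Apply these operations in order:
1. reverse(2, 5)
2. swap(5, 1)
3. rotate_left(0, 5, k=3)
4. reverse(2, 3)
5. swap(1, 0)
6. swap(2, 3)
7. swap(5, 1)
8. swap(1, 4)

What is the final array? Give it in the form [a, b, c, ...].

Answer: [F, D, B, C, A, E]

Derivation:
After 1 (reverse(2, 5)): [C, B, A, E, F, D]
After 2 (swap(5, 1)): [C, D, A, E, F, B]
After 3 (rotate_left(0, 5, k=3)): [E, F, B, C, D, A]
After 4 (reverse(2, 3)): [E, F, C, B, D, A]
After 5 (swap(1, 0)): [F, E, C, B, D, A]
After 6 (swap(2, 3)): [F, E, B, C, D, A]
After 7 (swap(5, 1)): [F, A, B, C, D, E]
After 8 (swap(1, 4)): [F, D, B, C, A, E]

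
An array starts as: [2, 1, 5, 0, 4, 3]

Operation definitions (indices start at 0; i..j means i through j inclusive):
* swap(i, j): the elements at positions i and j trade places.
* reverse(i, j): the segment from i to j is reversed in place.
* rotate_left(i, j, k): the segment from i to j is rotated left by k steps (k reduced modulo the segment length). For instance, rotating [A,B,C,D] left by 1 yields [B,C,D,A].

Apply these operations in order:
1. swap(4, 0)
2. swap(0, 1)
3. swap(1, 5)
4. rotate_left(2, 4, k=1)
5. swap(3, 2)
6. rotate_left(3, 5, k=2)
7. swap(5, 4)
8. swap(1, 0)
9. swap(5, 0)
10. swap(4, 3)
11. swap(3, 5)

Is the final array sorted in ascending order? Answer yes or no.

Answer: yes

Derivation:
After 1 (swap(4, 0)): [4, 1, 5, 0, 2, 3]
After 2 (swap(0, 1)): [1, 4, 5, 0, 2, 3]
After 3 (swap(1, 5)): [1, 3, 5, 0, 2, 4]
After 4 (rotate_left(2, 4, k=1)): [1, 3, 0, 2, 5, 4]
After 5 (swap(3, 2)): [1, 3, 2, 0, 5, 4]
After 6 (rotate_left(3, 5, k=2)): [1, 3, 2, 4, 0, 5]
After 7 (swap(5, 4)): [1, 3, 2, 4, 5, 0]
After 8 (swap(1, 0)): [3, 1, 2, 4, 5, 0]
After 9 (swap(5, 0)): [0, 1, 2, 4, 5, 3]
After 10 (swap(4, 3)): [0, 1, 2, 5, 4, 3]
After 11 (swap(3, 5)): [0, 1, 2, 3, 4, 5]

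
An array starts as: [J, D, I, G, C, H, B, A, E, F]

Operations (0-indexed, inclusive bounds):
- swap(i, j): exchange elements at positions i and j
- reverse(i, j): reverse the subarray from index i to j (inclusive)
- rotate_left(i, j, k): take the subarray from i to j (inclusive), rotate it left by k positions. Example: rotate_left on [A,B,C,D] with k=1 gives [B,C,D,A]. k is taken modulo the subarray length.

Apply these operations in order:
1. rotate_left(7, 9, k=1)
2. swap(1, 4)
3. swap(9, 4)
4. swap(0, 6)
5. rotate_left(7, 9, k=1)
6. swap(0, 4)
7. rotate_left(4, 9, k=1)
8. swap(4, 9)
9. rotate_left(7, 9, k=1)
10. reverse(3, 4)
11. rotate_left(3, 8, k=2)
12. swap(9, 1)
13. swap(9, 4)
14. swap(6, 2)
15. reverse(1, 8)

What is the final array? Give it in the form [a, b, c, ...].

Answer: [A, G, B, I, E, C, J, H, D, F]

Derivation:
After 1 (rotate_left(7, 9, k=1)): [J, D, I, G, C, H, B, E, F, A]
After 2 (swap(1, 4)): [J, C, I, G, D, H, B, E, F, A]
After 3 (swap(9, 4)): [J, C, I, G, A, H, B, E, F, D]
After 4 (swap(0, 6)): [B, C, I, G, A, H, J, E, F, D]
After 5 (rotate_left(7, 9, k=1)): [B, C, I, G, A, H, J, F, D, E]
After 6 (swap(0, 4)): [A, C, I, G, B, H, J, F, D, E]
After 7 (rotate_left(4, 9, k=1)): [A, C, I, G, H, J, F, D, E, B]
After 8 (swap(4, 9)): [A, C, I, G, B, J, F, D, E, H]
After 9 (rotate_left(7, 9, k=1)): [A, C, I, G, B, J, F, E, H, D]
After 10 (reverse(3, 4)): [A, C, I, B, G, J, F, E, H, D]
After 11 (rotate_left(3, 8, k=2)): [A, C, I, J, F, E, H, B, G, D]
After 12 (swap(9, 1)): [A, D, I, J, F, E, H, B, G, C]
After 13 (swap(9, 4)): [A, D, I, J, C, E, H, B, G, F]
After 14 (swap(6, 2)): [A, D, H, J, C, E, I, B, G, F]
After 15 (reverse(1, 8)): [A, G, B, I, E, C, J, H, D, F]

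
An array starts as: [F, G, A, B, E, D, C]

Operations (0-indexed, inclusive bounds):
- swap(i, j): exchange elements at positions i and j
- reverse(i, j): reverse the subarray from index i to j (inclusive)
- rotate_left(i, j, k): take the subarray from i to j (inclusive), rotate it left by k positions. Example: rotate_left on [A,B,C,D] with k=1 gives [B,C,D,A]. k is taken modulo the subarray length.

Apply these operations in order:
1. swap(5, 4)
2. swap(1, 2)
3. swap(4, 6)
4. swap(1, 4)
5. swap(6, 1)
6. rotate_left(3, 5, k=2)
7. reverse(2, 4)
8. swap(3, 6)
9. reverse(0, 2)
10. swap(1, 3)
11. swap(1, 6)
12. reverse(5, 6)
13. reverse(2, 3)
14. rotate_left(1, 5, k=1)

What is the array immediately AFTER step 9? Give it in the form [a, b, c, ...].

After 1 (swap(5, 4)): [F, G, A, B, D, E, C]
After 2 (swap(1, 2)): [F, A, G, B, D, E, C]
After 3 (swap(4, 6)): [F, A, G, B, C, E, D]
After 4 (swap(1, 4)): [F, C, G, B, A, E, D]
After 5 (swap(6, 1)): [F, D, G, B, A, E, C]
After 6 (rotate_left(3, 5, k=2)): [F, D, G, E, B, A, C]
After 7 (reverse(2, 4)): [F, D, B, E, G, A, C]
After 8 (swap(3, 6)): [F, D, B, C, G, A, E]
After 9 (reverse(0, 2)): [B, D, F, C, G, A, E]

Answer: [B, D, F, C, G, A, E]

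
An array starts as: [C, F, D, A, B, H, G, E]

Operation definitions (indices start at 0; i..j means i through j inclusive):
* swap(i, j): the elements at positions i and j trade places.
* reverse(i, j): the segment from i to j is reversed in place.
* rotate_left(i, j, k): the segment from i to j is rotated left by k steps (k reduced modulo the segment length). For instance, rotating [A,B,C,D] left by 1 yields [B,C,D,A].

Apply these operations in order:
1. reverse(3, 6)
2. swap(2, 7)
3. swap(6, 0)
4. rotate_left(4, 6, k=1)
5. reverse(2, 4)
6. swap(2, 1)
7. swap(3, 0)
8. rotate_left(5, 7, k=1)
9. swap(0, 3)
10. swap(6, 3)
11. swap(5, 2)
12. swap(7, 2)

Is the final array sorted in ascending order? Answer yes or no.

After 1 (reverse(3, 6)): [C, F, D, G, H, B, A, E]
After 2 (swap(2, 7)): [C, F, E, G, H, B, A, D]
After 3 (swap(6, 0)): [A, F, E, G, H, B, C, D]
After 4 (rotate_left(4, 6, k=1)): [A, F, E, G, B, C, H, D]
After 5 (reverse(2, 4)): [A, F, B, G, E, C, H, D]
After 6 (swap(2, 1)): [A, B, F, G, E, C, H, D]
After 7 (swap(3, 0)): [G, B, F, A, E, C, H, D]
After 8 (rotate_left(5, 7, k=1)): [G, B, F, A, E, H, D, C]
After 9 (swap(0, 3)): [A, B, F, G, E, H, D, C]
After 10 (swap(6, 3)): [A, B, F, D, E, H, G, C]
After 11 (swap(5, 2)): [A, B, H, D, E, F, G, C]
After 12 (swap(7, 2)): [A, B, C, D, E, F, G, H]

Answer: yes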